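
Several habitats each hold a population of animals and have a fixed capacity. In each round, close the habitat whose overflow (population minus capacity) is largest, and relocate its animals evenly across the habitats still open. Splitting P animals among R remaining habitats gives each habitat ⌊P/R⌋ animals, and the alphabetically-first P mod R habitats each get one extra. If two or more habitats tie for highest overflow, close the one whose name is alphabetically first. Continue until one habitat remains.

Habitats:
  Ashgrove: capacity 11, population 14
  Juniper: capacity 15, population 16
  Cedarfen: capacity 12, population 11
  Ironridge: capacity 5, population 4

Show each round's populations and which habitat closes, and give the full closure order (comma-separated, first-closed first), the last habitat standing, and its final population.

Round 1: Ashgrove=14 Cedarfen=11 Ironridge=4 Juniper=16 → close Ashgrove (overflow 3)
  14÷3 = 4 each, +1 to first 2
Round 2: Cedarfen=16 Ironridge=9 Juniper=20 → close Juniper (overflow 5)
  20÷2 = 10 each, +1 to first 0
Round 3: Cedarfen=26 Ironridge=19 → close Cedarfen (overflow 14)
  26÷1 = 26 each, +1 to first 0

Closure order: Ashgrove, Juniper, Cedarfen
Last habitat: Ironridge with 45 animals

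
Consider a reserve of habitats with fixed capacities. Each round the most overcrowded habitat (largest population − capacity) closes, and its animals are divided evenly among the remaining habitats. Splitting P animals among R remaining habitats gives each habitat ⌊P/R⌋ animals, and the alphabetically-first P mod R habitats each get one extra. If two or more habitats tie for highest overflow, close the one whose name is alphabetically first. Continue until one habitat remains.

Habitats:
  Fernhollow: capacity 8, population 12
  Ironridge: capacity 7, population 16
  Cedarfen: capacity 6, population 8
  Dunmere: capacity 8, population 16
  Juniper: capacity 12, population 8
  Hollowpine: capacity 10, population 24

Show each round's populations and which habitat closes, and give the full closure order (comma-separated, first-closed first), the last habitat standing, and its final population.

Closure order: Hollowpine, Ironridge, Dunmere, Fernhollow, Cedarfen
Last habitat: Juniper with 84 animals

Round 1: Cedarfen=8 Dunmere=16 Fernhollow=12 Hollowpine=24 Ironridge=16 Juniper=8 → close Hollowpine (overflow 14)
  24÷5 = 4 each, +1 to first 4
Round 2: Cedarfen=13 Dunmere=21 Fernhollow=17 Ironridge=21 Juniper=12 → close Ironridge (overflow 14)
  21÷4 = 5 each, +1 to first 1
Round 3: Cedarfen=19 Dunmere=26 Fernhollow=22 Juniper=17 → close Dunmere (overflow 18)
  26÷3 = 8 each, +1 to first 2
Round 4: Cedarfen=28 Fernhollow=31 Juniper=25 → close Fernhollow (overflow 23)
  31÷2 = 15 each, +1 to first 1
Round 5: Cedarfen=44 Juniper=40 → close Cedarfen (overflow 38)
  44÷1 = 44 each, +1 to first 0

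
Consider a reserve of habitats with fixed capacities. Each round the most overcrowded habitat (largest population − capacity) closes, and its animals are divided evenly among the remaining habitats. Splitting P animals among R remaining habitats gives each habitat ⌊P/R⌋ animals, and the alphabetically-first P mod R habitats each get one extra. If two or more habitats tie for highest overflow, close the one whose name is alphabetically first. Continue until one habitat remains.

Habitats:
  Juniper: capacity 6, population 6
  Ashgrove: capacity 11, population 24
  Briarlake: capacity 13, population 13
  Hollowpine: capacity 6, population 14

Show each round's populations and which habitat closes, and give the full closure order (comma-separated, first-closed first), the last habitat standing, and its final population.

Closure order: Ashgrove, Hollowpine, Briarlake
Last habitat: Juniper with 57 animals

Round 1: Ashgrove=24 Briarlake=13 Hollowpine=14 Juniper=6 → close Ashgrove (overflow 13)
  24÷3 = 8 each, +1 to first 0
Round 2: Briarlake=21 Hollowpine=22 Juniper=14 → close Hollowpine (overflow 16)
  22÷2 = 11 each, +1 to first 0
Round 3: Briarlake=32 Juniper=25 → close Briarlake (overflow 19)
  32÷1 = 32 each, +1 to first 0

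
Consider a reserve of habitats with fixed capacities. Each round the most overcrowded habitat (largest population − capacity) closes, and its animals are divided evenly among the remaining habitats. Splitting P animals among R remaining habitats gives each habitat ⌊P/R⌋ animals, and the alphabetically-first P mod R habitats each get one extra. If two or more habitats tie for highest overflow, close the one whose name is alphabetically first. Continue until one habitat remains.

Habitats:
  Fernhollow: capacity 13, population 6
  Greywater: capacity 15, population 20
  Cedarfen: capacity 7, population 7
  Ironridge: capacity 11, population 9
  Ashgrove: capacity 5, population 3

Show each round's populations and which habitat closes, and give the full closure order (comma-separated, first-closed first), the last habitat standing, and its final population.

Round 1: Ashgrove=3 Cedarfen=7 Fernhollow=6 Greywater=20 Ironridge=9 → close Greywater (overflow 5)
  20÷4 = 5 each, +1 to first 0
Round 2: Ashgrove=8 Cedarfen=12 Fernhollow=11 Ironridge=14 → close Cedarfen (overflow 5)
  12÷3 = 4 each, +1 to first 0
Round 3: Ashgrove=12 Fernhollow=15 Ironridge=18 → close Ashgrove (overflow 7)
  12÷2 = 6 each, +1 to first 0
Round 4: Fernhollow=21 Ironridge=24 → close Ironridge (overflow 13)
  24÷1 = 24 each, +1 to first 0

Closure order: Greywater, Cedarfen, Ashgrove, Ironridge
Last habitat: Fernhollow with 45 animals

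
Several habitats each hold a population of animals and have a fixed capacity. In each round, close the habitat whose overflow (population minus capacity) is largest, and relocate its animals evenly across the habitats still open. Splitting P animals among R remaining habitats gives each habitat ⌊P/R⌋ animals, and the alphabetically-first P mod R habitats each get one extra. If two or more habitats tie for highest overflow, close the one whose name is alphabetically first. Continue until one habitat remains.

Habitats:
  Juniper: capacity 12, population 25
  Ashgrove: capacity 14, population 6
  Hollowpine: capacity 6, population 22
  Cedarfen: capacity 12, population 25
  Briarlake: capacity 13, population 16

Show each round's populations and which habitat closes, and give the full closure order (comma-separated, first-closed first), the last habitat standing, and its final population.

Round 1: Ashgrove=6 Briarlake=16 Cedarfen=25 Hollowpine=22 Juniper=25 → close Hollowpine (overflow 16)
  22÷4 = 5 each, +1 to first 2
Round 2: Ashgrove=12 Briarlake=22 Cedarfen=30 Juniper=30 → close Cedarfen (overflow 18)
  30÷3 = 10 each, +1 to first 0
Round 3: Ashgrove=22 Briarlake=32 Juniper=40 → close Juniper (overflow 28)
  40÷2 = 20 each, +1 to first 0
Round 4: Ashgrove=42 Briarlake=52 → close Briarlake (overflow 39)
  52÷1 = 52 each, +1 to first 0

Closure order: Hollowpine, Cedarfen, Juniper, Briarlake
Last habitat: Ashgrove with 94 animals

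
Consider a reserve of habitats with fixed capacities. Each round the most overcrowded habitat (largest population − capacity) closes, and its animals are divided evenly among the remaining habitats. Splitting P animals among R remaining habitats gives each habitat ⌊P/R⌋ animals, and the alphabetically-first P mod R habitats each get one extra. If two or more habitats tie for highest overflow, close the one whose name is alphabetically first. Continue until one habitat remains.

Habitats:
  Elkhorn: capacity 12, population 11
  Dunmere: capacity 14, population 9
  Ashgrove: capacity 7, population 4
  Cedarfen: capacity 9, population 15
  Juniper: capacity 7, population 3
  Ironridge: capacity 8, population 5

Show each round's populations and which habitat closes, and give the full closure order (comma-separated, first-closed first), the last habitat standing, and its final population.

Round 1: Ashgrove=4 Cedarfen=15 Dunmere=9 Elkhorn=11 Ironridge=5 Juniper=3 → close Cedarfen (overflow 6)
  15÷5 = 3 each, +1 to first 0
Round 2: Ashgrove=7 Dunmere=12 Elkhorn=14 Ironridge=8 Juniper=6 → close Elkhorn (overflow 2)
  14÷4 = 3 each, +1 to first 2
Round 3: Ashgrove=11 Dunmere=16 Ironridge=11 Juniper=9 → close Ashgrove (overflow 4)
  11÷3 = 3 each, +1 to first 2
Round 4: Dunmere=20 Ironridge=15 Juniper=12 → close Ironridge (overflow 7)
  15÷2 = 7 each, +1 to first 1
Round 5: Dunmere=28 Juniper=19 → close Dunmere (overflow 14)
  28÷1 = 28 each, +1 to first 0

Closure order: Cedarfen, Elkhorn, Ashgrove, Ironridge, Dunmere
Last habitat: Juniper with 47 animals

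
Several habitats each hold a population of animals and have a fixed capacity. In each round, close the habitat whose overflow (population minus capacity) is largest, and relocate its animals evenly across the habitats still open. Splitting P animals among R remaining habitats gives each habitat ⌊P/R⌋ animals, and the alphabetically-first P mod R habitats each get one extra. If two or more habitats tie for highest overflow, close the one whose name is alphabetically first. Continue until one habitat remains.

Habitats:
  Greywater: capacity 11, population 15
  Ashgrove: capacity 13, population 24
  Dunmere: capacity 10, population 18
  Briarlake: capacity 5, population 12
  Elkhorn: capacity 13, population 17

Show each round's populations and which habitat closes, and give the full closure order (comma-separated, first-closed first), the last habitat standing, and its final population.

Closure order: Ashgrove, Dunmere, Briarlake, Elkhorn
Last habitat: Greywater with 86 animals

Round 1: Ashgrove=24 Briarlake=12 Dunmere=18 Elkhorn=17 Greywater=15 → close Ashgrove (overflow 11)
  24÷4 = 6 each, +1 to first 0
Round 2: Briarlake=18 Dunmere=24 Elkhorn=23 Greywater=21 → close Dunmere (overflow 14)
  24÷3 = 8 each, +1 to first 0
Round 3: Briarlake=26 Elkhorn=31 Greywater=29 → close Briarlake (overflow 21)
  26÷2 = 13 each, +1 to first 0
Round 4: Elkhorn=44 Greywater=42 → close Elkhorn (overflow 31)
  44÷1 = 44 each, +1 to first 0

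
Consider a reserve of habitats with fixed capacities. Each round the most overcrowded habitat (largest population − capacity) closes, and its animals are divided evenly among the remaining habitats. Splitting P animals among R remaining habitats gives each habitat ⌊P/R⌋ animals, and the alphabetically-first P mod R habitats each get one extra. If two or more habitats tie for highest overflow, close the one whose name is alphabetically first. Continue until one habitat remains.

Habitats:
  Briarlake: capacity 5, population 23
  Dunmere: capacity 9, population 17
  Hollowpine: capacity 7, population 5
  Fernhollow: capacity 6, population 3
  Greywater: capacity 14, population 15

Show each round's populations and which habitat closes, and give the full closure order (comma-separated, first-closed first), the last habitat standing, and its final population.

Closure order: Briarlake, Dunmere, Greywater, Fernhollow
Last habitat: Hollowpine with 63 animals

Round 1: Briarlake=23 Dunmere=17 Fernhollow=3 Greywater=15 Hollowpine=5 → close Briarlake (overflow 18)
  23÷4 = 5 each, +1 to first 3
Round 2: Dunmere=23 Fernhollow=9 Greywater=21 Hollowpine=10 → close Dunmere (overflow 14)
  23÷3 = 7 each, +1 to first 2
Round 3: Fernhollow=17 Greywater=29 Hollowpine=17 → close Greywater (overflow 15)
  29÷2 = 14 each, +1 to first 1
Round 4: Fernhollow=32 Hollowpine=31 → close Fernhollow (overflow 26)
  32÷1 = 32 each, +1 to first 0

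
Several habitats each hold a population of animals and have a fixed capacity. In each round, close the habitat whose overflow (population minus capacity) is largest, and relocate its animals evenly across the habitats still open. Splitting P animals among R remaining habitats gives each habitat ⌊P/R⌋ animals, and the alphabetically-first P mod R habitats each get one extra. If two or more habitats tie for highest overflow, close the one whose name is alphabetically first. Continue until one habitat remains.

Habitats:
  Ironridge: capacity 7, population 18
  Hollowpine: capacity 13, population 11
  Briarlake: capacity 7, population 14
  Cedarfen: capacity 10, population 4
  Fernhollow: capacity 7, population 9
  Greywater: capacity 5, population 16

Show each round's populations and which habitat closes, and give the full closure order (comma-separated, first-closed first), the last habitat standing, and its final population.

Round 1: Briarlake=14 Cedarfen=4 Fernhollow=9 Greywater=16 Hollowpine=11 Ironridge=18 → close Greywater (overflow 11)
  16÷5 = 3 each, +1 to first 1
Round 2: Briarlake=18 Cedarfen=7 Fernhollow=12 Hollowpine=14 Ironridge=21 → close Ironridge (overflow 14)
  21÷4 = 5 each, +1 to first 1
Round 3: Briarlake=24 Cedarfen=12 Fernhollow=17 Hollowpine=19 → close Briarlake (overflow 17)
  24÷3 = 8 each, +1 to first 0
Round 4: Cedarfen=20 Fernhollow=25 Hollowpine=27 → close Fernhollow (overflow 18)
  25÷2 = 12 each, +1 to first 1
Round 5: Cedarfen=33 Hollowpine=39 → close Hollowpine (overflow 26)
  39÷1 = 39 each, +1 to first 0

Closure order: Greywater, Ironridge, Briarlake, Fernhollow, Hollowpine
Last habitat: Cedarfen with 72 animals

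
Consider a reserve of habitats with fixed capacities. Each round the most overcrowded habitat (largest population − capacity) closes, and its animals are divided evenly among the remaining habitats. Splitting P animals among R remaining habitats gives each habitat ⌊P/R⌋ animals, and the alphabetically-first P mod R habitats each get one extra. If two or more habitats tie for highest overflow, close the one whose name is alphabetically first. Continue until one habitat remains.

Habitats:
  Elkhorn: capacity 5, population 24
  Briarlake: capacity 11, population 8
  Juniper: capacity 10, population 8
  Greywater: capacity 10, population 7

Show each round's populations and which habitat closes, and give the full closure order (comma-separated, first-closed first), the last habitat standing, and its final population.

Closure order: Elkhorn, Juniper, Briarlake
Last habitat: Greywater with 47 animals

Round 1: Briarlake=8 Elkhorn=24 Greywater=7 Juniper=8 → close Elkhorn (overflow 19)
  24÷3 = 8 each, +1 to first 0
Round 2: Briarlake=16 Greywater=15 Juniper=16 → close Juniper (overflow 6)
  16÷2 = 8 each, +1 to first 0
Round 3: Briarlake=24 Greywater=23 → close Briarlake (overflow 13)
  24÷1 = 24 each, +1 to first 0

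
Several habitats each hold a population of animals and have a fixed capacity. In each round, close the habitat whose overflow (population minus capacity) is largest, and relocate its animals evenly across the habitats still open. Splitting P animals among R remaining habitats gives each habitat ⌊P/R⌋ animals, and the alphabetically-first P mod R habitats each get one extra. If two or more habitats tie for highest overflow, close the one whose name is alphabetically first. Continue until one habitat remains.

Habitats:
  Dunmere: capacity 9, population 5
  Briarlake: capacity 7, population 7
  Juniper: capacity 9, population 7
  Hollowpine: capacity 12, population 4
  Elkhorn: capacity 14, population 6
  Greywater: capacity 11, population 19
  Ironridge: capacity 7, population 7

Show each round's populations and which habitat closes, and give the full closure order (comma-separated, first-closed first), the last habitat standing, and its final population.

Round 1: Briarlake=7 Dunmere=5 Elkhorn=6 Greywater=19 Hollowpine=4 Ironridge=7 Juniper=7 → close Greywater (overflow 8)
  19÷6 = 3 each, +1 to first 1
Round 2: Briarlake=11 Dunmere=8 Elkhorn=9 Hollowpine=7 Ironridge=10 Juniper=10 → close Briarlake (overflow 4)
  11÷5 = 2 each, +1 to first 1
Round 3: Dunmere=11 Elkhorn=11 Hollowpine=9 Ironridge=12 Juniper=12 → close Ironridge (overflow 5)
  12÷4 = 3 each, +1 to first 0
Round 4: Dunmere=14 Elkhorn=14 Hollowpine=12 Juniper=15 → close Juniper (overflow 6)
  15÷3 = 5 each, +1 to first 0
Round 5: Dunmere=19 Elkhorn=19 Hollowpine=17 → close Dunmere (overflow 10)
  19÷2 = 9 each, +1 to first 1
Round 6: Elkhorn=29 Hollowpine=26 → close Elkhorn (overflow 15)
  29÷1 = 29 each, +1 to first 0

Closure order: Greywater, Briarlake, Ironridge, Juniper, Dunmere, Elkhorn
Last habitat: Hollowpine with 55 animals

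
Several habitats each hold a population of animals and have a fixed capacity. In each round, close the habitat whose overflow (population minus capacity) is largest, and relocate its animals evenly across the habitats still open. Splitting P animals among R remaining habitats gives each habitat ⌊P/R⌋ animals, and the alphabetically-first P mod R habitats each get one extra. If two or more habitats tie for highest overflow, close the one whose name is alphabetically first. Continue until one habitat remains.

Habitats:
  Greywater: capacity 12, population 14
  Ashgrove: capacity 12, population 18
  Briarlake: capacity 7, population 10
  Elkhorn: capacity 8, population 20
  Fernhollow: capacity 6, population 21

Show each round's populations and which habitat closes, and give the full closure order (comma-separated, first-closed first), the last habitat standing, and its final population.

Closure order: Fernhollow, Elkhorn, Ashgrove, Briarlake
Last habitat: Greywater with 83 animals

Round 1: Ashgrove=18 Briarlake=10 Elkhorn=20 Fernhollow=21 Greywater=14 → close Fernhollow (overflow 15)
  21÷4 = 5 each, +1 to first 1
Round 2: Ashgrove=24 Briarlake=15 Elkhorn=25 Greywater=19 → close Elkhorn (overflow 17)
  25÷3 = 8 each, +1 to first 1
Round 3: Ashgrove=33 Briarlake=23 Greywater=27 → close Ashgrove (overflow 21)
  33÷2 = 16 each, +1 to first 1
Round 4: Briarlake=40 Greywater=43 → close Briarlake (overflow 33)
  40÷1 = 40 each, +1 to first 0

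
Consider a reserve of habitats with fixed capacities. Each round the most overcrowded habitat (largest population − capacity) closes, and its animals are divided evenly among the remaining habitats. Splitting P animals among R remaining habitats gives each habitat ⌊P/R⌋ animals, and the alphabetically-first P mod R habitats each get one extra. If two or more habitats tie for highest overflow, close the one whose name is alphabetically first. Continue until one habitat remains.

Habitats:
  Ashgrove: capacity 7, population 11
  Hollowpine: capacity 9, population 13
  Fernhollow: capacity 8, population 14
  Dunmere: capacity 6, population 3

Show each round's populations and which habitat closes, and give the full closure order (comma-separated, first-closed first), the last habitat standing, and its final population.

Round 1: Ashgrove=11 Dunmere=3 Fernhollow=14 Hollowpine=13 → close Fernhollow (overflow 6)
  14÷3 = 4 each, +1 to first 2
Round 2: Ashgrove=16 Dunmere=8 Hollowpine=17 → close Ashgrove (overflow 9)
  16÷2 = 8 each, +1 to first 0
Round 3: Dunmere=16 Hollowpine=25 → close Hollowpine (overflow 16)
  25÷1 = 25 each, +1 to first 0

Closure order: Fernhollow, Ashgrove, Hollowpine
Last habitat: Dunmere with 41 animals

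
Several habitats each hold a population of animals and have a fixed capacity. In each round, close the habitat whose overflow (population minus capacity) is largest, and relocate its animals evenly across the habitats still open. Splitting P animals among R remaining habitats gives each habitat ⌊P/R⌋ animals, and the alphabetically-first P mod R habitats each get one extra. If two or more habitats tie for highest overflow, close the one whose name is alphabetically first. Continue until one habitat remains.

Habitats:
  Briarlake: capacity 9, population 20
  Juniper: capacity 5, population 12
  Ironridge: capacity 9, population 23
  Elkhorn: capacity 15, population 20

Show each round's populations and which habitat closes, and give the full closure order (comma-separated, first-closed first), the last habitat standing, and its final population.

Round 1: Briarlake=20 Elkhorn=20 Ironridge=23 Juniper=12 → close Ironridge (overflow 14)
  23÷3 = 7 each, +1 to first 2
Round 2: Briarlake=28 Elkhorn=28 Juniper=19 → close Briarlake (overflow 19)
  28÷2 = 14 each, +1 to first 0
Round 3: Elkhorn=42 Juniper=33 → close Juniper (overflow 28)
  33÷1 = 33 each, +1 to first 0

Closure order: Ironridge, Briarlake, Juniper
Last habitat: Elkhorn with 75 animals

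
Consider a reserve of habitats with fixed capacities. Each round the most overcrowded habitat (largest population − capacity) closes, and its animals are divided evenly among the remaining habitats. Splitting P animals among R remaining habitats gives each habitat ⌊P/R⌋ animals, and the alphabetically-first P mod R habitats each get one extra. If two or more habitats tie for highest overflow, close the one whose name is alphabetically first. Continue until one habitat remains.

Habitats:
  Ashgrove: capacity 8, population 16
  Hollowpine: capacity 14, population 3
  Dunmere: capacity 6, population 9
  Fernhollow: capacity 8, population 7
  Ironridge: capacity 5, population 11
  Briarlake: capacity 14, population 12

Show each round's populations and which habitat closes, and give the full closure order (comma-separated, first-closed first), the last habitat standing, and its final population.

Round 1: Ashgrove=16 Briarlake=12 Dunmere=9 Fernhollow=7 Hollowpine=3 Ironridge=11 → close Ashgrove (overflow 8)
  16÷5 = 3 each, +1 to first 1
Round 2: Briarlake=16 Dunmere=12 Fernhollow=10 Hollowpine=6 Ironridge=14 → close Ironridge (overflow 9)
  14÷4 = 3 each, +1 to first 2
Round 3: Briarlake=20 Dunmere=16 Fernhollow=13 Hollowpine=9 → close Dunmere (overflow 10)
  16÷3 = 5 each, +1 to first 1
Round 4: Briarlake=26 Fernhollow=18 Hollowpine=14 → close Briarlake (overflow 12)
  26÷2 = 13 each, +1 to first 0
Round 5: Fernhollow=31 Hollowpine=27 → close Fernhollow (overflow 23)
  31÷1 = 31 each, +1 to first 0

Closure order: Ashgrove, Ironridge, Dunmere, Briarlake, Fernhollow
Last habitat: Hollowpine with 58 animals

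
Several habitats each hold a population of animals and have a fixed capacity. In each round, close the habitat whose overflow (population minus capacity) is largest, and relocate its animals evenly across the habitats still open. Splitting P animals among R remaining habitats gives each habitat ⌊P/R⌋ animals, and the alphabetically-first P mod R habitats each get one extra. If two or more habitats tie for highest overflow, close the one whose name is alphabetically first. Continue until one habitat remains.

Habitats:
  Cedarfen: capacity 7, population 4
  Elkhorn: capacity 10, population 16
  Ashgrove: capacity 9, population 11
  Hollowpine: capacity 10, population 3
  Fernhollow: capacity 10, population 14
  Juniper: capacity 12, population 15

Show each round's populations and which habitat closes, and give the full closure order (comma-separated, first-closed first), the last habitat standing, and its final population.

Round 1: Ashgrove=11 Cedarfen=4 Elkhorn=16 Fernhollow=14 Hollowpine=3 Juniper=15 → close Elkhorn (overflow 6)
  16÷5 = 3 each, +1 to first 1
Round 2: Ashgrove=15 Cedarfen=7 Fernhollow=17 Hollowpine=6 Juniper=18 → close Fernhollow (overflow 7)
  17÷4 = 4 each, +1 to first 1
Round 3: Ashgrove=20 Cedarfen=11 Hollowpine=10 Juniper=22 → close Ashgrove (overflow 11)
  20÷3 = 6 each, +1 to first 2
Round 4: Cedarfen=18 Hollowpine=17 Juniper=28 → close Juniper (overflow 16)
  28÷2 = 14 each, +1 to first 0
Round 5: Cedarfen=32 Hollowpine=31 → close Cedarfen (overflow 25)
  32÷1 = 32 each, +1 to first 0

Closure order: Elkhorn, Fernhollow, Ashgrove, Juniper, Cedarfen
Last habitat: Hollowpine with 63 animals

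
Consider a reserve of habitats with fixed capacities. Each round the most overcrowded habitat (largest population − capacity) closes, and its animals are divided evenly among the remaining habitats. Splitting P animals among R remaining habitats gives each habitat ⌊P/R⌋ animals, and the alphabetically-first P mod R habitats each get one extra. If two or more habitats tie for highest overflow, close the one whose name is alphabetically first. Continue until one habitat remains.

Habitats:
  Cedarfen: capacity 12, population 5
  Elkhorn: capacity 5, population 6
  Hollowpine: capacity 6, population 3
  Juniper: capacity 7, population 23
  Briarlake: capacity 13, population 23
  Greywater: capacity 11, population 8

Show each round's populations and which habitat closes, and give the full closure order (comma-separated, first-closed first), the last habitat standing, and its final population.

Closure order: Juniper, Briarlake, Elkhorn, Greywater, Hollowpine
Last habitat: Cedarfen with 68 animals

Round 1: Briarlake=23 Cedarfen=5 Elkhorn=6 Greywater=8 Hollowpine=3 Juniper=23 → close Juniper (overflow 16)
  23÷5 = 4 each, +1 to first 3
Round 2: Briarlake=28 Cedarfen=10 Elkhorn=11 Greywater=12 Hollowpine=7 → close Briarlake (overflow 15)
  28÷4 = 7 each, +1 to first 0
Round 3: Cedarfen=17 Elkhorn=18 Greywater=19 Hollowpine=14 → close Elkhorn (overflow 13)
  18÷3 = 6 each, +1 to first 0
Round 4: Cedarfen=23 Greywater=25 Hollowpine=20 → close Greywater (overflow 14)
  25÷2 = 12 each, +1 to first 1
Round 5: Cedarfen=36 Hollowpine=32 → close Hollowpine (overflow 26)
  32÷1 = 32 each, +1 to first 0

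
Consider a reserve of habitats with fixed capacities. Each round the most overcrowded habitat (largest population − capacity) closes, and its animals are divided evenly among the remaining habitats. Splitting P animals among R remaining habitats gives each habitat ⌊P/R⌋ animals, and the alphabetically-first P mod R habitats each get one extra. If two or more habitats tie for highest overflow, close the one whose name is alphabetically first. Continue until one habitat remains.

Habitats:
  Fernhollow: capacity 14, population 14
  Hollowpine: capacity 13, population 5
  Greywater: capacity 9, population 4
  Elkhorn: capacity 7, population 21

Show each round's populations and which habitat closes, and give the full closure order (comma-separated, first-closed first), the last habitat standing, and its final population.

Closure order: Elkhorn, Fernhollow, Greywater
Last habitat: Hollowpine with 44 animals

Round 1: Elkhorn=21 Fernhollow=14 Greywater=4 Hollowpine=5 → close Elkhorn (overflow 14)
  21÷3 = 7 each, +1 to first 0
Round 2: Fernhollow=21 Greywater=11 Hollowpine=12 → close Fernhollow (overflow 7)
  21÷2 = 10 each, +1 to first 1
Round 3: Greywater=22 Hollowpine=22 → close Greywater (overflow 13)
  22÷1 = 22 each, +1 to first 0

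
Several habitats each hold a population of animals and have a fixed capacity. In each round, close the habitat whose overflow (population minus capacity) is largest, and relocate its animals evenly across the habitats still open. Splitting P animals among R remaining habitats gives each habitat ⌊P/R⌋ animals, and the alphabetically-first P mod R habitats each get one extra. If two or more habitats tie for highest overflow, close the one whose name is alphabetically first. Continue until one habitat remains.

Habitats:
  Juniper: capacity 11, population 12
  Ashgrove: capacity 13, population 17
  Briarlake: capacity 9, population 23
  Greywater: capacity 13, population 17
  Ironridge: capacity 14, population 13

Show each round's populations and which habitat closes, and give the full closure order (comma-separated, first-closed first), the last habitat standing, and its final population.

Closure order: Briarlake, Ashgrove, Greywater, Ironridge
Last habitat: Juniper with 82 animals

Round 1: Ashgrove=17 Briarlake=23 Greywater=17 Ironridge=13 Juniper=12 → close Briarlake (overflow 14)
  23÷4 = 5 each, +1 to first 3
Round 2: Ashgrove=23 Greywater=23 Ironridge=19 Juniper=17 → close Ashgrove (overflow 10)
  23÷3 = 7 each, +1 to first 2
Round 3: Greywater=31 Ironridge=27 Juniper=24 → close Greywater (overflow 18)
  31÷2 = 15 each, +1 to first 1
Round 4: Ironridge=43 Juniper=39 → close Ironridge (overflow 29)
  43÷1 = 43 each, +1 to first 0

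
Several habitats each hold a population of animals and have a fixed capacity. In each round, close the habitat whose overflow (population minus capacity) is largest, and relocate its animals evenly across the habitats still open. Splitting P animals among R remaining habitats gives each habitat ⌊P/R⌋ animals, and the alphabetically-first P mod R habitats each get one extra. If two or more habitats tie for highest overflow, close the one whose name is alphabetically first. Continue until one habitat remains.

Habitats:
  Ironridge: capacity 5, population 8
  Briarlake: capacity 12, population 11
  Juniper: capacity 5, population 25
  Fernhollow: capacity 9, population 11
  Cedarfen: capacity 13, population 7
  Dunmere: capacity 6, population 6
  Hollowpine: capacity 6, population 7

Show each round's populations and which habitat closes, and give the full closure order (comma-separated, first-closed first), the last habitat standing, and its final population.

Closure order: Juniper, Ironridge, Fernhollow, Briarlake, Hollowpine, Dunmere
Last habitat: Cedarfen with 75 animals

Round 1: Briarlake=11 Cedarfen=7 Dunmere=6 Fernhollow=11 Hollowpine=7 Ironridge=8 Juniper=25 → close Juniper (overflow 20)
  25÷6 = 4 each, +1 to first 1
Round 2: Briarlake=16 Cedarfen=11 Dunmere=10 Fernhollow=15 Hollowpine=11 Ironridge=12 → close Ironridge (overflow 7)
  12÷5 = 2 each, +1 to first 2
Round 3: Briarlake=19 Cedarfen=14 Dunmere=12 Fernhollow=17 Hollowpine=13 → close Fernhollow (overflow 8)
  17÷4 = 4 each, +1 to first 1
Round 4: Briarlake=24 Cedarfen=18 Dunmere=16 Hollowpine=17 → close Briarlake (overflow 12)
  24÷3 = 8 each, +1 to first 0
Round 5: Cedarfen=26 Dunmere=24 Hollowpine=25 → close Hollowpine (overflow 19)
  25÷2 = 12 each, +1 to first 1
Round 6: Cedarfen=39 Dunmere=36 → close Dunmere (overflow 30)
  36÷1 = 36 each, +1 to first 0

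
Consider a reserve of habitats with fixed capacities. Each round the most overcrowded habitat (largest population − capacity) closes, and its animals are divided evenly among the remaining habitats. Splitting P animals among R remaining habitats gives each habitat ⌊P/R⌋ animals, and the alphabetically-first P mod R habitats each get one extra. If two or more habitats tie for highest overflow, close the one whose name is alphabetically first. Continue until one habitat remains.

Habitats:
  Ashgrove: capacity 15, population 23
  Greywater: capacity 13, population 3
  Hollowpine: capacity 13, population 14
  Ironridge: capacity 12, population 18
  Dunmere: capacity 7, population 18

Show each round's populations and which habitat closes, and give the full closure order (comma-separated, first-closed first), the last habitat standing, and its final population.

Round 1: Ashgrove=23 Dunmere=18 Greywater=3 Hollowpine=14 Ironridge=18 → close Dunmere (overflow 11)
  18÷4 = 4 each, +1 to first 2
Round 2: Ashgrove=28 Greywater=8 Hollowpine=18 Ironridge=22 → close Ashgrove (overflow 13)
  28÷3 = 9 each, +1 to first 1
Round 3: Greywater=18 Hollowpine=27 Ironridge=31 → close Ironridge (overflow 19)
  31÷2 = 15 each, +1 to first 1
Round 4: Greywater=34 Hollowpine=42 → close Hollowpine (overflow 29)
  42÷1 = 42 each, +1 to first 0

Closure order: Dunmere, Ashgrove, Ironridge, Hollowpine
Last habitat: Greywater with 76 animals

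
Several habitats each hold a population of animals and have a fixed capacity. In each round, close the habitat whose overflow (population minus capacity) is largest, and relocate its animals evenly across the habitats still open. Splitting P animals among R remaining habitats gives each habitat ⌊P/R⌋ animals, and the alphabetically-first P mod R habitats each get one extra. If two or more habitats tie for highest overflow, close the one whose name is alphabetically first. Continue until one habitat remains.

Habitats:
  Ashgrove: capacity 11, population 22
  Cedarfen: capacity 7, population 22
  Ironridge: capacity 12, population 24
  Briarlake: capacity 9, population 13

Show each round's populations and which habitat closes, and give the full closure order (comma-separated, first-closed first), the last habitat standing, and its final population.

Closure order: Cedarfen, Ashgrove, Ironridge
Last habitat: Briarlake with 81 animals

Round 1: Ashgrove=22 Briarlake=13 Cedarfen=22 Ironridge=24 → close Cedarfen (overflow 15)
  22÷3 = 7 each, +1 to first 1
Round 2: Ashgrove=30 Briarlake=20 Ironridge=31 → close Ashgrove (overflow 19)
  30÷2 = 15 each, +1 to first 0
Round 3: Briarlake=35 Ironridge=46 → close Ironridge (overflow 34)
  46÷1 = 46 each, +1 to first 0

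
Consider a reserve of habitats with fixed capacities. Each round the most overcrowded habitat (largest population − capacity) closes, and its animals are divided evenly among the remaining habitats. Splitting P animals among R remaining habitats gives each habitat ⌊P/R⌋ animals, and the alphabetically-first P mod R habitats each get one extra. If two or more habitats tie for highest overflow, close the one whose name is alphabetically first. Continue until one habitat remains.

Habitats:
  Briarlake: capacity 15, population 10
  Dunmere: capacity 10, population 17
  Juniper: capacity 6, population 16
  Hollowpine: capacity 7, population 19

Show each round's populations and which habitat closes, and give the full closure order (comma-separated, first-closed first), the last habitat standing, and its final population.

Round 1: Briarlake=10 Dunmere=17 Hollowpine=19 Juniper=16 → close Hollowpine (overflow 12)
  19÷3 = 6 each, +1 to first 1
Round 2: Briarlake=17 Dunmere=23 Juniper=22 → close Juniper (overflow 16)
  22÷2 = 11 each, +1 to first 0
Round 3: Briarlake=28 Dunmere=34 → close Dunmere (overflow 24)
  34÷1 = 34 each, +1 to first 0

Closure order: Hollowpine, Juniper, Dunmere
Last habitat: Briarlake with 62 animals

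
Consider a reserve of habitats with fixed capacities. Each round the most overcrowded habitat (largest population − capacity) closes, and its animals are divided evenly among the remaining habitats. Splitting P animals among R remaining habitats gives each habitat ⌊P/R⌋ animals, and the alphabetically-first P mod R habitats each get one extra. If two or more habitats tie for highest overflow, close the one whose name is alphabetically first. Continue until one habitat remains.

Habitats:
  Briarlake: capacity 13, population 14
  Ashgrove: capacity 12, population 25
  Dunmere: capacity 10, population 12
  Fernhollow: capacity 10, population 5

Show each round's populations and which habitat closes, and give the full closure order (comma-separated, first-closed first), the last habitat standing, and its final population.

Closure order: Ashgrove, Briarlake, Dunmere
Last habitat: Fernhollow with 56 animals

Round 1: Ashgrove=25 Briarlake=14 Dunmere=12 Fernhollow=5 → close Ashgrove (overflow 13)
  25÷3 = 8 each, +1 to first 1
Round 2: Briarlake=23 Dunmere=20 Fernhollow=13 → close Briarlake (overflow 10)
  23÷2 = 11 each, +1 to first 1
Round 3: Dunmere=32 Fernhollow=24 → close Dunmere (overflow 22)
  32÷1 = 32 each, +1 to first 0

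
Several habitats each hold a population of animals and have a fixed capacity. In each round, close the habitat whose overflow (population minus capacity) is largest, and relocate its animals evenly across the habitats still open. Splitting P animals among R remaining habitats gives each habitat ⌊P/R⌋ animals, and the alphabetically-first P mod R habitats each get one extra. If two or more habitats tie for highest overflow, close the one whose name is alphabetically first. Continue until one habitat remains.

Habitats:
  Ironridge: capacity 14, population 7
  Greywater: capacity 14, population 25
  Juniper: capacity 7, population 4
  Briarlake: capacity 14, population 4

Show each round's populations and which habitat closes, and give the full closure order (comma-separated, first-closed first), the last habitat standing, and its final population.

Round 1: Briarlake=4 Greywater=25 Ironridge=7 Juniper=4 → close Greywater (overflow 11)
  25÷3 = 8 each, +1 to first 1
Round 2: Briarlake=13 Ironridge=15 Juniper=12 → close Juniper (overflow 5)
  12÷2 = 6 each, +1 to first 0
Round 3: Briarlake=19 Ironridge=21 → close Ironridge (overflow 7)
  21÷1 = 21 each, +1 to first 0

Closure order: Greywater, Juniper, Ironridge
Last habitat: Briarlake with 40 animals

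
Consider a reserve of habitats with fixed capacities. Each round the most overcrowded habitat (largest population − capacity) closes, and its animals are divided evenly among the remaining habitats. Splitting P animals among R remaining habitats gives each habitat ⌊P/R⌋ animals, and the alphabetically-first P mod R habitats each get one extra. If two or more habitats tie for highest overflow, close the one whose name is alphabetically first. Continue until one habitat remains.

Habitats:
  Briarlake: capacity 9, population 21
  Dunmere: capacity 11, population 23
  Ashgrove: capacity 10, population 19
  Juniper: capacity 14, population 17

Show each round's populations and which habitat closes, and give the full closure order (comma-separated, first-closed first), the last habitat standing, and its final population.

Round 1: Ashgrove=19 Briarlake=21 Dunmere=23 Juniper=17 → close Briarlake (overflow 12)
  21÷3 = 7 each, +1 to first 0
Round 2: Ashgrove=26 Dunmere=30 Juniper=24 → close Dunmere (overflow 19)
  30÷2 = 15 each, +1 to first 0
Round 3: Ashgrove=41 Juniper=39 → close Ashgrove (overflow 31)
  41÷1 = 41 each, +1 to first 0

Closure order: Briarlake, Dunmere, Ashgrove
Last habitat: Juniper with 80 animals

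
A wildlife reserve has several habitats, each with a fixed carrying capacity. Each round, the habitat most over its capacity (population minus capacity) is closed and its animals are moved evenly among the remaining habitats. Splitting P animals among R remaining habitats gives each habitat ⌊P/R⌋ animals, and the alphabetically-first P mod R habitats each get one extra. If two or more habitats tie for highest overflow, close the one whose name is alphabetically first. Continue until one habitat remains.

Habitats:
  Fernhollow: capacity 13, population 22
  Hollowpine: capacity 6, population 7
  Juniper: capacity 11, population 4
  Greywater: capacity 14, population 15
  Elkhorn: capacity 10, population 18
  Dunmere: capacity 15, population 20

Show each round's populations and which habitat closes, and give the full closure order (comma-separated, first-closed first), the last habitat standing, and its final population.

Closure order: Fernhollow, Elkhorn, Dunmere, Greywater, Hollowpine
Last habitat: Juniper with 86 animals

Round 1: Dunmere=20 Elkhorn=18 Fernhollow=22 Greywater=15 Hollowpine=7 Juniper=4 → close Fernhollow (overflow 9)
  22÷5 = 4 each, +1 to first 2
Round 2: Dunmere=25 Elkhorn=23 Greywater=19 Hollowpine=11 Juniper=8 → close Elkhorn (overflow 13)
  23÷4 = 5 each, +1 to first 3
Round 3: Dunmere=31 Greywater=25 Hollowpine=17 Juniper=13 → close Dunmere (overflow 16)
  31÷3 = 10 each, +1 to first 1
Round 4: Greywater=36 Hollowpine=27 Juniper=23 → close Greywater (overflow 22)
  36÷2 = 18 each, +1 to first 0
Round 5: Hollowpine=45 Juniper=41 → close Hollowpine (overflow 39)
  45÷1 = 45 each, +1 to first 0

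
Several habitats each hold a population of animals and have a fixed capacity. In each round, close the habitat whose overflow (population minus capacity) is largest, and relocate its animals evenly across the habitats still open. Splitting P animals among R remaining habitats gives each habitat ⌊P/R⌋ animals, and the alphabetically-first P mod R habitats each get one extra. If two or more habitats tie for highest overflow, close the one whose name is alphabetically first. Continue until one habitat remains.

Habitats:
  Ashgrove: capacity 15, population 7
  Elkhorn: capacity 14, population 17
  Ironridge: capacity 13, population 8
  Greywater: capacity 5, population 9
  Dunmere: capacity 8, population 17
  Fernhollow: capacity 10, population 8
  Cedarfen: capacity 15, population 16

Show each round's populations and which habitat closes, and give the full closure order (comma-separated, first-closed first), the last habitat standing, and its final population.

Round 1: Ashgrove=7 Cedarfen=16 Dunmere=17 Elkhorn=17 Fernhollow=8 Greywater=9 Ironridge=8 → close Dunmere (overflow 9)
  17÷6 = 2 each, +1 to first 5
Round 2: Ashgrove=10 Cedarfen=19 Elkhorn=20 Fernhollow=11 Greywater=12 Ironridge=10 → close Greywater (overflow 7)
  12÷5 = 2 each, +1 to first 2
Round 3: Ashgrove=13 Cedarfen=22 Elkhorn=22 Fernhollow=13 Ironridge=12 → close Elkhorn (overflow 8)
  22÷4 = 5 each, +1 to first 2
Round 4: Ashgrove=19 Cedarfen=28 Fernhollow=18 Ironridge=17 → close Cedarfen (overflow 13)
  28÷3 = 9 each, +1 to first 1
Round 5: Ashgrove=29 Fernhollow=27 Ironridge=26 → close Fernhollow (overflow 17)
  27÷2 = 13 each, +1 to first 1
Round 6: Ashgrove=43 Ironridge=39 → close Ashgrove (overflow 28)
  43÷1 = 43 each, +1 to first 0

Closure order: Dunmere, Greywater, Elkhorn, Cedarfen, Fernhollow, Ashgrove
Last habitat: Ironridge with 82 animals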